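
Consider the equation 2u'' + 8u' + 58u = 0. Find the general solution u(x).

Divide through by 2: u'' + 4u' + 29u = 0.
Characteristic equation r² + 4r + 29 = 0 has discriminant (4)² - 4·(29) = -100 < 0, so r = -2 ± 5i.
Hence u_h = C1*cos(5*x)*exp(-2*x) + C2*exp(-2*x)*sin(5*x).

u = C1*cos(5*x)*exp(-2*x) + C2*exp(-2*x)*sin(5*x)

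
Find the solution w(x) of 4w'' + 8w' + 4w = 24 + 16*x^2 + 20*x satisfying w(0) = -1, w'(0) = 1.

Divide through by 4: w'' + 2w' + w = 6 + 4*x^2 + 5*x.
Characteristic equation r² + 2r + 1 = 0 has discriminant (2)² - 4·(1) = 0, so r = -1 is a repeated root.
Hence w_h = (C1 + C2*x)*exp(-x).
For the particular solution try w_p = A0 + A1*x + A2*x^2. Substituting and matching coefficients of each power of x gives A0 = 20, A1 = -11, A2 = 4, so w_p = 20 - 11*x + 4*x^2.
General solution: w = 20 - 11*x + 4*x^2 + C1*exp(-x) + C2*x*exp(-x).
Apply the initial conditions: w(0) = 20 + C1 = -1 and w'(0) = -11 + C2 - C1 = 1. Solving gives C1 = -21, C2 = -9.

w = 20 - 21*exp(-x) - 11*x + 4*x**2 - 9*x*exp(-x)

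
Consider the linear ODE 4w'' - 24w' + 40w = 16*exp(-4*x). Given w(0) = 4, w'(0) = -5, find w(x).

Divide through by 4: w'' - 6w' + 10w = 4*exp(-4*x).
Characteristic equation r² - 6r + 10 = 0 has discriminant (-6)² - 4·(10) = -4 < 0, so r = 3 ± i.
Hence w_h = C1*cos(x)*exp(3*x) + C2*exp(3*x)*sin(x).
Try w_p = A*exp(-4*x). Substituting into the equation and dividing by exp(-4*x) gives A = 2/25, so w_p = 2*exp(-4*x)/25.
General solution: w = 2*exp(-4*x)/25 + C1*cos(x)*exp(3*x) + C2*exp(3*x)*sin(x).
Apply the initial conditions: w(0) = 2/25 + C1 = 4 and w'(0) = -8/25 + C2 + 3*C1 = -5. Solving gives C1 = 98/25, C2 = -411/25.

w = 2*exp(-4*x)/25 - 411*exp(3*x)*sin(x)/25 + 98*cos(x)*exp(3*x)/25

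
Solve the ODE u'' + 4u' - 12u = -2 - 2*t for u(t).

u = 2/9 + t/6 + C1*exp(2*t) + C2*exp(-6*t)

Characteristic equation r² + 4r - 12 = 0 factors as (r - 2)(r + 6) = 0, so r = 2, -6.
Hence u_h = C1*exp(2*t) + C2*exp(-6*t).
For the particular solution try u_p = A0 + A1*t. Substituting and matching coefficients of each power of t gives A0 = 2/9, A1 = 1/6, so u_p = 2/9 + t/6.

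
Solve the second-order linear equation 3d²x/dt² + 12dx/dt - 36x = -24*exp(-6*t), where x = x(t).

Divide through by 3: x'' + 4x' - 12x = -8*exp(-6*t).
Characteristic equation r² + 4r - 12 = 0 factors as (r + 6)(r - 2) = 0, so r = -6, 2.
Hence x_h = C1*exp(-6*t) + C2*exp(2*t).
Since exp(-6*t) solves the homogeneous equation (r = -6 is a root of multiplicity 1), multiply the trial by t. Try x_p = A*t*exp(-6*t). Substituting into the equation and dividing by exp(-6*t) gives A = 1, so x_p = t*exp(-6*t).

x = C1*exp(-6*t) + C2*exp(2*t) + t*exp(-6*t)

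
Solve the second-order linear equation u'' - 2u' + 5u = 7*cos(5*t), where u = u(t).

u = -7*cos(5*t)/25 - 7*sin(5*t)/50 + C1*cos(2*t)*exp(t) + C2*exp(t)*sin(2*t)

Characteristic equation r² - 2r + 5 = 0 has discriminant (-2)² - 4·(5) = -16 < 0, so r = 1 ± 2i.
Hence u_h = C1*cos(2*t)*exp(t) + C2*exp(t)*sin(2*t).
Try u_p = A*cos(5*t) + B*sin(5*t). Substituting and equating the coefficients of cos(5t) and sin(5t) gives A = -7/25, B = -7/50, so u_p = -7*cos(5*t)/25 - 7*sin(5*t)/50.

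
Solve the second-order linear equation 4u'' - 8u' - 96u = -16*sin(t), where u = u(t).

Divide through by 4: u'' - 2u' - 24u = -4*sin(t).
Characteristic equation r² - 2r - 24 = 0 factors as (r - 6)(r + 4) = 0, so r = 6, -4.
Hence u_h = C1*exp(6*t) + C2*exp(-4*t).
Try u_p = A*cos(t) + B*sin(t). Substituting and equating the coefficients of cos(t) and sin(t) gives A = -8/629, B = 100/629, so u_p = -8*cos(t)/629 + 100*sin(t)/629.

u = -8*cos(t)/629 + 100*sin(t)/629 + C1*exp(6*t) + C2*exp(-4*t)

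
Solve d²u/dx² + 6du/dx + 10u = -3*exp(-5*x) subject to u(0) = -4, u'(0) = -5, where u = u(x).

Characteristic equation r² + 6r + 10 = 0 has discriminant (6)² - 4·(10) = -4 < 0, so r = -3 ± i.
Hence u_h = C1*cos(x)*exp(-3*x) + C2*exp(-3*x)*sin(x).
Try u_p = A*exp(-5*x). Substituting into the equation and dividing by exp(-5*x) gives A = -3/5, so u_p = -3*exp(-5*x)/5.
General solution: u = -3*exp(-5*x)/5 + C1*cos(x)*exp(-3*x) + C2*exp(-3*x)*sin(x).
Apply the initial conditions: u(0) = -3/5 + C1 = -4 and u'(0) = 3 + C2 - 3*C1 = -5. Solving gives C1 = -17/5, C2 = -91/5.

u = -3*exp(-5*x)/5 - 91*exp(-3*x)*sin(x)/5 - 17*cos(x)*exp(-3*x)/5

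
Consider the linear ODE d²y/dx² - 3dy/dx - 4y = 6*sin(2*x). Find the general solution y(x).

y = -12*sin(2*x)/25 + 9*cos(2*x)/25 + C1*exp(4*x) + C2*exp(-x)

Characteristic equation r² - 3r - 4 = 0 factors as (r - 4)(r + 1) = 0, so r = 4, -1.
Hence y_h = C1*exp(4*x) + C2*exp(-x).
Try y_p = A*cos(2*x) + B*sin(2*x). Substituting and equating the coefficients of cos(2x) and sin(2x) gives A = 9/25, B = -12/25, so y_p = -12*sin(2*x)/25 + 9*cos(2*x)/25.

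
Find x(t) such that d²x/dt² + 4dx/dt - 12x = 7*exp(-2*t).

x = -7*exp(-2*t)/16 + C1*exp(2*t) + C2*exp(-6*t)

Characteristic equation r² + 4r - 12 = 0 factors as (r - 2)(r + 6) = 0, so r = 2, -6.
Hence x_h = C1*exp(2*t) + C2*exp(-6*t).
Try x_p = A*exp(-2*t). Substituting into the equation and dividing by exp(-2*t) gives A = -7/16, so x_p = -7*exp(-2*t)/16.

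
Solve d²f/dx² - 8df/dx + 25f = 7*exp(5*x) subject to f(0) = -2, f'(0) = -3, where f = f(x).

Characteristic equation r² - 8r + 25 = 0 has discriminant (-8)² - 4·(25) = -36 < 0, so r = 4 ± 3i.
Hence f_h = C1*cos(3*x)*exp(4*x) + C2*exp(4*x)*sin(3*x).
Try f_p = A*exp(5*x). Substituting into the equation and dividing by exp(5*x) gives A = 7/10, so f_p = 7*exp(5*x)/10.
General solution: f = 7*exp(5*x)/10 + C1*cos(3*x)*exp(4*x) + C2*exp(4*x)*sin(3*x).
Apply the initial conditions: f(0) = 7/10 + C1 = -2 and f'(0) = 7/2 + 3*C2 + 4*C1 = -3. Solving gives C1 = -27/10, C2 = 43/30.

f = 7*exp(5*x)/10 - 27*cos(3*x)*exp(4*x)/10 + 43*exp(4*x)*sin(3*x)/30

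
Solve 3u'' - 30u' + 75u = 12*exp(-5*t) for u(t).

Divide through by 3: u'' - 10u' + 25u = 4*exp(-5*t).
Characteristic equation r² - 10r + 25 = 0 has discriminant (-10)² - 4·(25) = 0, so r = 5 is a repeated root.
Hence u_h = (C1 + C2*t)*exp(5*t).
Try u_p = A*exp(-5*t). Substituting into the equation and dividing by exp(-5*t) gives A = 1/25, so u_p = exp(-5*t)/25.

u = exp(-5*t)/25 + C1*exp(5*t) + C2*t*exp(5*t)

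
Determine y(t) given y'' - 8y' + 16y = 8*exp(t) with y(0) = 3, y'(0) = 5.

y = 8*exp(t)/9 + 19*exp(4*t)/9 - 13*t*exp(4*t)/3

Characteristic equation r² - 8r + 16 = 0 has discriminant (-8)² - 4·(16) = 0, so r = 4 is a repeated root.
Hence y_h = (C1 + C2*t)*exp(4*t).
Try y_p = A*exp(t). Substituting into the equation and dividing by exp(t) gives A = 8/9, so y_p = 8*exp(t)/9.
General solution: y = 8*exp(t)/9 + C1*exp(4*t) + C2*t*exp(4*t).
Apply the initial conditions: y(0) = 8/9 + C1 = 3 and y'(0) = 8/9 + C2 + 4*C1 = 5. Solving gives C1 = 19/9, C2 = -13/3.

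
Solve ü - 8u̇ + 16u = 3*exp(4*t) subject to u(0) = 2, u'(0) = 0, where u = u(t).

Characteristic equation r² - 8r + 16 = 0 has discriminant (-8)² - 4·(16) = 0, so r = 4 is a repeated root.
Hence u_h = (C1 + C2*t)*exp(4*t).
Since exp(4*t) solves the homogeneous equation (r = 4 is a root of multiplicity 2), multiply the trial by t^2. Try u_p = A*t^2*exp(4*t). Substituting into the equation and dividing by exp(4*t) gives A = 3/2, so u_p = 3*t^2*exp(4*t)/2.
General solution: u = C1*exp(4*t) + 3*t^2*exp(4*t)/2 + C2*t*exp(4*t).
Apply the initial conditions: u(0) = C1 = 2 and u'(0) = C2 + 4*C1 = 0. Solving gives C1 = 2, C2 = -8.

u = 2*exp(4*t) - 8*t*exp(4*t) + 3*t**2*exp(4*t)/2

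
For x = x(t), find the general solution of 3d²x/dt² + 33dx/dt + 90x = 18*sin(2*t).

x = -33*cos(2*t)/290 + 39*sin(2*t)/290 + C1*exp(-5*t) + C2*exp(-6*t)

Divide through by 3: x'' + 11x' + 30x = 6*sin(2*t).
Characteristic equation r² + 11r + 30 = 0 factors as (r + 5)(r + 6) = 0, so r = -5, -6.
Hence x_h = C1*exp(-5*t) + C2*exp(-6*t).
Try x_p = A*cos(2*t) + B*sin(2*t). Substituting and equating the coefficients of cos(2t) and sin(2t) gives A = -33/290, B = 39/290, so x_p = -33*cos(2*t)/290 + 39*sin(2*t)/290.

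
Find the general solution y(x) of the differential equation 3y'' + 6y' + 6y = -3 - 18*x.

Divide through by 3: y'' + 2y' + 2y = -1 - 6*x.
Characteristic equation r² + 2r + 2 = 0 has discriminant (2)² - 4·(2) = -4 < 0, so r = -1 ± i.
Hence y_h = C1*cos(x)*exp(-x) + C2*exp(-x)*sin(x).
For the particular solution try y_p = A0 + A1*x. Substituting and matching coefficients of each power of x gives A0 = 5/2, A1 = -3, so y_p = 5/2 - 3*x.

y = 5/2 - 3*x + C1*cos(x)*exp(-x) + C2*exp(-x)*sin(x)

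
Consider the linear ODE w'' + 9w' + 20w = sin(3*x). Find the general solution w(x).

Characteristic equation r² + 9r + 20 = 0 factors as (r + 4)(r + 5) = 0, so r = -4, -5.
Hence w_h = C1*exp(-4*x) + C2*exp(-5*x).
Try w_p = A*cos(3*x) + B*sin(3*x). Substituting and equating the coefficients of cos(3x) and sin(3x) gives A = -27/850, B = 11/850, so w_p = -27*cos(3*x)/850 + 11*sin(3*x)/850.

w = -27*cos(3*x)/850 + 11*sin(3*x)/850 + C1*exp(-4*x) + C2*exp(-5*x)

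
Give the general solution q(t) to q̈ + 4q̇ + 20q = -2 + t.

Characteristic equation r² + 4r + 20 = 0 has discriminant (4)² - 4·(20) = -64 < 0, so r = -2 ± 4i.
Hence q_h = C1*cos(4*t)*exp(-2*t) + C2*exp(-2*t)*sin(4*t).
For the particular solution try q_p = A0 + A1*t. Substituting and matching coefficients of each power of t gives A0 = -11/100, A1 = 1/20, so q_p = -11/100 + t/20.

q = -11/100 + t/20 + C1*cos(4*t)*exp(-2*t) + C2*exp(-2*t)*sin(4*t)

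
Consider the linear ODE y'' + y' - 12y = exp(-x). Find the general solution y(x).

y = -exp(-x)/12 + C1*exp(3*x) + C2*exp(-4*x)

Characteristic equation r² + r - 12 = 0 factors as (r - 3)(r + 4) = 0, so r = 3, -4.
Hence y_h = C1*exp(3*x) + C2*exp(-4*x).
Try y_p = A*exp(-x). Substituting into the equation and dividing by exp(-x) gives A = -1/12, so y_p = -exp(-x)/12.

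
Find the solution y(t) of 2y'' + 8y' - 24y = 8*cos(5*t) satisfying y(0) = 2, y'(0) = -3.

Divide through by 2: y'' + 4y' - 12y = 4*cos(5*t).
Characteristic equation r² + 4r - 12 = 0 factors as (r + 6)(r - 2) = 0, so r = -6, 2.
Hence y_h = C1*exp(-6*t) + C2*exp(2*t).
Try y_p = A*cos(5*t) + B*sin(5*t). Substituting and equating the coefficients of cos(5t) and sin(5t) gives A = -148/1769, B = 80/1769, so y_p = -148*cos(5*t)/1769 + 80*sin(5*t)/1769.
General solution: y = -148*cos(5*t)/1769 + 80*sin(5*t)/1769 + C1*exp(-6*t) + C2*exp(2*t).
Apply the initial conditions: y(0) = -148/1769 + C1 + C2 = 2 and y'(0) = 400/1769 - 6*C1 + 2*C2 = -3. Solving gives C1 = 451/488, C2 = 269/232.

y = -148*cos(5*t)/1769 + 80*sin(5*t)/1769 + 269*exp(2*t)/232 + 451*exp(-6*t)/488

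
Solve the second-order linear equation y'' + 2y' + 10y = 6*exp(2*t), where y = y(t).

y = exp(2*t)/3 + C1*cos(3*t)*exp(-t) + C2*exp(-t)*sin(3*t)

Characteristic equation r² + 2r + 10 = 0 has discriminant (2)² - 4·(10) = -36 < 0, so r = -1 ± 3i.
Hence y_h = C1*cos(3*t)*exp(-t) + C2*exp(-t)*sin(3*t).
Try y_p = A*exp(2*t). Substituting into the equation and dividing by exp(2*t) gives A = 1/3, so y_p = exp(2*t)/3.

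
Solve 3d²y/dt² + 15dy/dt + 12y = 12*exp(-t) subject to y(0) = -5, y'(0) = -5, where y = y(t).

y = -79*exp(-t)/9 + 34*exp(-4*t)/9 + 4*t*exp(-t)/3

Divide through by 3: y'' + 5y' + 4y = 4*exp(-t).
Characteristic equation r² + 5r + 4 = 0 factors as (r + 1)(r + 4) = 0, so r = -1, -4.
Hence y_h = C1*exp(-t) + C2*exp(-4*t).
Since exp(-t) solves the homogeneous equation (r = -1 is a root of multiplicity 1), multiply the trial by t. Try y_p = A*t*exp(-t). Substituting into the equation and dividing by exp(-t) gives A = 4/3, so y_p = 4*t*exp(-t)/3.
General solution: y = C1*exp(-t) + C2*exp(-4*t) + 4*t*exp(-t)/3.
Apply the initial conditions: y(0) = C1 + C2 = -5 and y'(0) = 4/3 - C1 - 4*C2 = -5. Solving gives C1 = -79/9, C2 = 34/9.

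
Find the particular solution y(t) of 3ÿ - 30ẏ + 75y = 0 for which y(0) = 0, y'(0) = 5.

Divide through by 3: y'' - 10y' + 25y = 0.
Characteristic equation r² - 10r + 25 = 0 has discriminant (-10)² - 4·(25) = 0, so r = 5 is a repeated root.
Hence y_h = (C1 + C2*t)*exp(5*t).
Apply the initial conditions: y(0) = C1 = 0 and y'(0) = C2 + 5*C1 = 5. Solving gives C1 = 0, C2 = 5.

y = 5*t*exp(5*t)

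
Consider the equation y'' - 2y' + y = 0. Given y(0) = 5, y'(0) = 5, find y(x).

Characteristic equation r² - 2r + 1 = 0 has discriminant (-2)² - 4·(1) = 0, so r = 1 is a repeated root.
Hence y_h = (C1 + C2*x)*exp(x).
Apply the initial conditions: y(0) = C1 = 5 and y'(0) = C1 + C2 = 5. Solving gives C1 = 5, C2 = 0.

y = 5*exp(x)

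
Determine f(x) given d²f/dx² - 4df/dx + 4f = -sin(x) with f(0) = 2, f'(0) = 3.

Characteristic equation r² - 4r + 4 = 0 has discriminant (-4)² - 4·(4) = 0, so r = 2 is a repeated root.
Hence f_h = (C1 + C2*x)*exp(2*x).
Try f_p = A*cos(x) + B*sin(x). Substituting and equating the coefficients of cos(x) and sin(x) gives A = -4/25, B = -3/25, so f_p = -4*cos(x)/25 - 3*sin(x)/25.
General solution: f = -4*cos(x)/25 - 3*sin(x)/25 + C1*exp(2*x) + C2*x*exp(2*x).
Apply the initial conditions: f(0) = -4/25 + C1 = 2 and f'(0) = -3/25 + C2 + 2*C1 = 3. Solving gives C1 = 54/25, C2 = -6/5.

f = -4*cos(x)/25 - 3*sin(x)/25 + 54*exp(2*x)/25 - 6*x*exp(2*x)/5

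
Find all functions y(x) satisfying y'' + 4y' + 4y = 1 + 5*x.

y = -1 + 5*x/4 + C1*exp(-2*x) + C2*x*exp(-2*x)

Characteristic equation r² + 4r + 4 = 0 has discriminant (4)² - 4·(4) = 0, so r = -2 is a repeated root.
Hence y_h = (C1 + C2*x)*exp(-2*x).
For the particular solution try y_p = A0 + A1*x. Substituting and matching coefficients of each power of x gives A0 = -1, A1 = 5/4, so y_p = -1 + 5*x/4.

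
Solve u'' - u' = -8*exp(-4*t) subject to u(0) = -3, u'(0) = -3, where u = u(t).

Characteristic equation r² - r = 0 factors as (r - 1)r = 0, so r = 1, 0.
Hence u_h = C1*exp(t) + C2.
Try u_p = A*exp(-4*t). Substituting into the equation and dividing by exp(-4*t) gives A = -2/5, so u_p = -2*exp(-4*t)/5.
General solution: u = C2 - 2*exp(-4*t)/5 + C1*exp(t).
Apply the initial conditions: u(0) = -2/5 + C1 + C2 = -3 and u'(0) = 8/5 + C1 = -3. Solving gives C1 = -23/5, C2 = 2.

u = 2 - 23*exp(t)/5 - 2*exp(-4*t)/5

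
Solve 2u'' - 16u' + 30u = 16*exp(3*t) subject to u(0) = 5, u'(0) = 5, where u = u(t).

u = -3*exp(5*t) + 8*exp(3*t) - 4*t*exp(3*t)

Divide through by 2: u'' - 8u' + 15u = 8*exp(3*t).
Characteristic equation r² - 8r + 15 = 0 factors as (r - 5)(r - 3) = 0, so r = 5, 3.
Hence u_h = C1*exp(5*t) + C2*exp(3*t).
Since exp(3*t) solves the homogeneous equation (r = 3 is a root of multiplicity 1), multiply the trial by t. Try u_p = A*t*exp(3*t). Substituting into the equation and dividing by exp(3*t) gives A = -4, so u_p = -4*t*exp(3*t).
General solution: u = C1*exp(5*t) + C2*exp(3*t) - 4*t*exp(3*t).
Apply the initial conditions: u(0) = C1 + C2 = 5 and u'(0) = -4 + 3*C2 + 5*C1 = 5. Solving gives C1 = -3, C2 = 8.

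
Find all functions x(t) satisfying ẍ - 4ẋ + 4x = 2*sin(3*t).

Characteristic equation r² - 4r + 4 = 0 has discriminant (-4)² - 4·(4) = 0, so r = 2 is a repeated root.
Hence x_h = (C1 + C2*t)*exp(2*t).
Try x_p = A*cos(3*t) + B*sin(3*t). Substituting and equating the coefficients of cos(3t) and sin(3t) gives A = 24/169, B = -10/169, so x_p = -10*sin(3*t)/169 + 24*cos(3*t)/169.

x = -10*sin(3*t)/169 + 24*cos(3*t)/169 + C1*exp(2*t) + C2*t*exp(2*t)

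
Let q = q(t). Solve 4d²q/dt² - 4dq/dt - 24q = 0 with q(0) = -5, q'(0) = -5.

q = -3*exp(3*t) - 2*exp(-2*t)

Divide through by 4: q'' - q' - 6q = 0.
Characteristic equation r² - r - 6 = 0 factors as (r - 3)(r + 2) = 0, so r = 3, -2.
Hence q_h = C1*exp(3*t) + C2*exp(-2*t).
Apply the initial conditions: q(0) = C1 + C2 = -5 and q'(0) = -2*C2 + 3*C1 = -5. Solving gives C1 = -3, C2 = -2.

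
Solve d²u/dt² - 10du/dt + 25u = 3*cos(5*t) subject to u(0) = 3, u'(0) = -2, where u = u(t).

u = 3*exp(5*t) - 3*sin(5*t)/50 - 167*t*exp(5*t)/10

Characteristic equation r² - 10r + 25 = 0 has discriminant (-10)² - 4·(25) = 0, so r = 5 is a repeated root.
Hence u_h = (C1 + C2*t)*exp(5*t).
Try u_p = A*cos(5*t) + B*sin(5*t). Substituting and equating the coefficients of cos(5t) and sin(5t) gives A = 0, B = -3/50, so u_p = -3*sin(5*t)/50.
General solution: u = -3*sin(5*t)/50 + C1*exp(5*t) + C2*t*exp(5*t).
Apply the initial conditions: u(0) = C1 = 3 and u'(0) = -3/10 + C2 + 5*C1 = -2. Solving gives C1 = 3, C2 = -167/10.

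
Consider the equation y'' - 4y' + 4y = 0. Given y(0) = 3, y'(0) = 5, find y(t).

y = 3*exp(2*t) - t*exp(2*t)

Characteristic equation r² - 4r + 4 = 0 has discriminant (-4)² - 4·(4) = 0, so r = 2 is a repeated root.
Hence y_h = (C1 + C2*t)*exp(2*t).
Apply the initial conditions: y(0) = C1 = 3 and y'(0) = C2 + 2*C1 = 5. Solving gives C1 = 3, C2 = -1.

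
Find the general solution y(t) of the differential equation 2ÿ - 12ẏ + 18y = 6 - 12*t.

Divide through by 2: y'' - 6y' + 9y = 3 - 6*t.
Characteristic equation r² - 6r + 9 = 0 has discriminant (-6)² - 4·(9) = 0, so r = 3 is a repeated root.
Hence y_h = (C1 + C2*t)*exp(3*t).
For the particular solution try y_p = A0 + A1*t. Substituting and matching coefficients of each power of t gives A0 = -1/9, A1 = -2/3, so y_p = -1/9 - 2*t/3.

y = -1/9 - 2*t/3 + C1*exp(3*t) + C2*t*exp(3*t)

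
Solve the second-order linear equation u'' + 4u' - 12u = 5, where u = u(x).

u = -5/12 + C1*exp(-6*x) + C2*exp(2*x)

Characteristic equation r² + 4r - 12 = 0 factors as (r + 6)(r - 2) = 0, so r = -6, 2.
Hence u_h = C1*exp(-6*x) + C2*exp(2*x).
For the particular solution try u_p = A0. Substituting and matching coefficients of each power of x gives A0 = -5/12, so u_p = -5/12.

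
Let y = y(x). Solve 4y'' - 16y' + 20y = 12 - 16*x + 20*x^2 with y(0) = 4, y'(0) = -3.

y = 21/25 + x**2 + 4*x/5 - 253*exp(2*x)*sin(x)/25 + 79*cos(x)*exp(2*x)/25

Divide through by 4: y'' - 4y' + 5y = 3 - 4*x + 5*x^2.
Characteristic equation r² - 4r + 5 = 0 has discriminant (-4)² - 4·(5) = -4 < 0, so r = 2 ± i.
Hence y_h = C1*cos(x)*exp(2*x) + C2*exp(2*x)*sin(x).
For the particular solution try y_p = A0 + A1*x + A2*x^2. Substituting and matching coefficients of each power of x gives A0 = 21/25, A1 = 4/5, A2 = 1, so y_p = 21/25 + x^2 + 4*x/5.
General solution: y = 21/25 + x^2 + 4*x/5 + C1*cos(x)*exp(2*x) + C2*exp(2*x)*sin(x).
Apply the initial conditions: y(0) = 21/25 + C1 = 4 and y'(0) = 4/5 + C2 + 2*C1 = -3. Solving gives C1 = 79/25, C2 = -253/25.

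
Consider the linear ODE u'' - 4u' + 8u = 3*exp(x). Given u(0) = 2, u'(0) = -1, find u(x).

u = 3*exp(x)/5 - 11*exp(2*x)*sin(2*x)/5 + 7*cos(2*x)*exp(2*x)/5

Characteristic equation r² - 4r + 8 = 0 has discriminant (-4)² - 4·(8) = -16 < 0, so r = 2 ± 2i.
Hence u_h = C1*cos(2*x)*exp(2*x) + C2*exp(2*x)*sin(2*x).
Try u_p = A*exp(x). Substituting into the equation and dividing by exp(x) gives A = 3/5, so u_p = 3*exp(x)/5.
General solution: u = 3*exp(x)/5 + C1*cos(2*x)*exp(2*x) + C2*exp(2*x)*sin(2*x).
Apply the initial conditions: u(0) = 3/5 + C1 = 2 and u'(0) = 3/5 + 2*C1 + 2*C2 = -1. Solving gives C1 = 7/5, C2 = -11/5.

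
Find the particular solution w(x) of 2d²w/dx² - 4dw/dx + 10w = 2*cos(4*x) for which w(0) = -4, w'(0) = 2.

w = -11*cos(4*x)/185 - 8*sin(4*x)/185 - 729*cos(2*x)*exp(x)/185 + 1131*exp(x)*sin(2*x)/370

Divide through by 2: w'' - 2w' + 5w = cos(4*x).
Characteristic equation r² - 2r + 5 = 0 has discriminant (-2)² - 4·(5) = -16 < 0, so r = 1 ± 2i.
Hence w_h = C1*cos(2*x)*exp(x) + C2*exp(x)*sin(2*x).
Try w_p = A*cos(4*x) + B*sin(4*x). Substituting and equating the coefficients of cos(4x) and sin(4x) gives A = -11/185, B = -8/185, so w_p = -11*cos(4*x)/185 - 8*sin(4*x)/185.
General solution: w = -11*cos(4*x)/185 - 8*sin(4*x)/185 + C1*cos(2*x)*exp(x) + C2*exp(x)*sin(2*x).
Apply the initial conditions: w(0) = -11/185 + C1 = -4 and w'(0) = -32/185 + C1 + 2*C2 = 2. Solving gives C1 = -729/185, C2 = 1131/370.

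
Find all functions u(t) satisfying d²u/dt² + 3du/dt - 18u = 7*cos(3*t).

u = -7*cos(3*t)/30 + 7*sin(3*t)/90 + C1*exp(-6*t) + C2*exp(3*t)

Characteristic equation r² + 3r - 18 = 0 factors as (r + 6)(r - 3) = 0, so r = -6, 3.
Hence u_h = C1*exp(-6*t) + C2*exp(3*t).
Try u_p = A*cos(3*t) + B*sin(3*t). Substituting and equating the coefficients of cos(3t) and sin(3t) gives A = -7/30, B = 7/90, so u_p = -7*cos(3*t)/30 + 7*sin(3*t)/90.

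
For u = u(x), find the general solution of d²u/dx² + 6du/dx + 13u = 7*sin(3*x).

Characteristic equation r² + 6r + 13 = 0 has discriminant (6)² - 4·(13) = -16 < 0, so r = -3 ± 2i.
Hence u_h = C1*cos(2*x)*exp(-3*x) + C2*exp(-3*x)*sin(2*x).
Try u_p = A*cos(3*x) + B*sin(3*x). Substituting and equating the coefficients of cos(3x) and sin(3x) gives A = -63/170, B = 7/85, so u_p = -63*cos(3*x)/170 + 7*sin(3*x)/85.

u = -63*cos(3*x)/170 + 7*sin(3*x)/85 + C1*cos(2*x)*exp(-3*x) + C2*exp(-3*x)*sin(2*x)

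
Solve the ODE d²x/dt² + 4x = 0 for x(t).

x = C1*cos(2*t) + C2*sin(2*t)

Characteristic equation r² + 4 = 0 has discriminant (0)² - 4·(4) = -16 < 0, so r = ± 2i.
Hence x_h = C1*cos(2*t) + C2*sin(2*t).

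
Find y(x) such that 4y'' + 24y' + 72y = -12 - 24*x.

y = -1/18 - x/3 + C1*cos(3*x)*exp(-3*x) + C2*exp(-3*x)*sin(3*x)

Divide through by 4: y'' + 6y' + 18y = -3 - 6*x.
Characteristic equation r² + 6r + 18 = 0 has discriminant (6)² - 4·(18) = -36 < 0, so r = -3 ± 3i.
Hence y_h = C1*cos(3*x)*exp(-3*x) + C2*exp(-3*x)*sin(3*x).
For the particular solution try y_p = A0 + A1*x. Substituting and matching coefficients of each power of x gives A0 = -1/18, A1 = -1/3, so y_p = -1/18 - x/3.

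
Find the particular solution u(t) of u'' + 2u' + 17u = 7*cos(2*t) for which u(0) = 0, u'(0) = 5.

Characteristic equation r² + 2r + 17 = 0 has discriminant (2)² - 4·(17) = -64 < 0, so r = -1 ± 4i.
Hence u_h = C1*cos(4*t)*exp(-t) + C2*exp(-t)*sin(4*t).
Try u_p = A*cos(2*t) + B*sin(2*t). Substituting and equating the coefficients of cos(2t) and sin(2t) gives A = 91/185, B = 28/185, so u_p = 28*sin(2*t)/185 + 91*cos(2*t)/185.
General solution: u = 28*sin(2*t)/185 + 91*cos(2*t)/185 + C1*cos(4*t)*exp(-t) + C2*exp(-t)*sin(4*t).
Apply the initial conditions: u(0) = 91/185 + C1 = 0 and u'(0) = 56/185 - C1 + 4*C2 = 5. Solving gives C1 = -91/185, C2 = 389/370.

u = 28*sin(2*t)/185 + 91*cos(2*t)/185 - 91*cos(4*t)*exp(-t)/185 + 389*exp(-t)*sin(4*t)/370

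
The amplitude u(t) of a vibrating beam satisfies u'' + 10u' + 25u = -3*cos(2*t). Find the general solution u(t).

Characteristic equation r² + 10r + 25 = 0 has discriminant (10)² - 4·(25) = 0, so r = -5 is a repeated root.
Hence u_h = (C1 + C2*t)*exp(-5*t).
Try u_p = A*cos(2*t) + B*sin(2*t). Substituting and equating the coefficients of cos(2t) and sin(2t) gives A = -63/841, B = -60/841, so u_p = -63*cos(2*t)/841 - 60*sin(2*t)/841.

u = -63*cos(2*t)/841 - 60*sin(2*t)/841 + C1*exp(-5*t) + C2*t*exp(-5*t)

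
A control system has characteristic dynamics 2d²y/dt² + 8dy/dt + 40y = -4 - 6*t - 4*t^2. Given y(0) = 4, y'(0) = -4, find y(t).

Divide through by 2: y'' + 4y' + 20y = -2 - 3*t - 2*t^2.
Characteristic equation r² + 4r + 20 = 0 has discriminant (4)² - 4·(20) = -64 < 0, so r = -2 ± 4i.
Hence y_h = C1*cos(4*t)*exp(-2*t) + C2*exp(-2*t)*sin(4*t).
For the particular solution try y_p = A0 + A1*t + A2*t^2. Substituting and matching coefficients of each power of t gives A0 = -17/250, A1 = -11/100, A2 = -1/10, so y_p = -17/250 - 11*t/100 - t^2/10.
General solution: y = -17/250 - 11*t/100 - t^2/10 + C1*cos(4*t)*exp(-2*t) + C2*exp(-2*t)*sin(4*t).
Apply the initial conditions: y(0) = -17/250 + C1 = 4 and y'(0) = -11/100 - 2*C1 + 4*C2 = -4. Solving gives C1 = 1017/250, C2 = 2123/2000.

y = -17/250 - 11*t/100 - t**2/10 + 1017*cos(4*t)*exp(-2*t)/250 + 2123*exp(-2*t)*sin(4*t)/2000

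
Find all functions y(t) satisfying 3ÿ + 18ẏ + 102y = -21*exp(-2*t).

y = -7*exp(-2*t)/26 + C1*cos(5*t)*exp(-3*t) + C2*exp(-3*t)*sin(5*t)

Divide through by 3: y'' + 6y' + 34y = -7*exp(-2*t).
Characteristic equation r² + 6r + 34 = 0 has discriminant (6)² - 4·(34) = -100 < 0, so r = -3 ± 5i.
Hence y_h = C1*cos(5*t)*exp(-3*t) + C2*exp(-3*t)*sin(5*t).
Try y_p = A*exp(-2*t). Substituting into the equation and dividing by exp(-2*t) gives A = -7/26, so y_p = -7*exp(-2*t)/26.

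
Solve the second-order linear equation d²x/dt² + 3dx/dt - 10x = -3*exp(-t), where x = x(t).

Characteristic equation r² + 3r - 10 = 0 factors as (r - 2)(r + 5) = 0, so r = 2, -5.
Hence x_h = C1*exp(2*t) + C2*exp(-5*t).
Try x_p = A*exp(-t). Substituting into the equation and dividing by exp(-t) gives A = 1/4, so x_p = exp(-t)/4.

x = exp(-t)/4 + C1*exp(2*t) + C2*exp(-5*t)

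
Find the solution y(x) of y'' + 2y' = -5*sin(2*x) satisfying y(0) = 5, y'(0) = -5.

y = 5/4 + 5*cos(2*x)/8 + 5*sin(2*x)/8 + 25*exp(-2*x)/8

Characteristic equation r² + 2r = 0 factors as (r + 2)r = 0, so r = -2, 0.
Hence y_h = C1*exp(-2*x) + C2.
Try y_p = A*cos(2*x) + B*sin(2*x). Substituting and equating the coefficients of cos(2x) and sin(2x) gives A = 5/8, B = 5/8, so y_p = 5*cos(2*x)/8 + 5*sin(2*x)/8.
General solution: y = C2 + 5*cos(2*x)/8 + 5*sin(2*x)/8 + C1*exp(-2*x).
Apply the initial conditions: y(0) = 5/8 + C1 + C2 = 5 and y'(0) = 5/4 - 2*C1 = -5. Solving gives C1 = 25/8, C2 = 5/4.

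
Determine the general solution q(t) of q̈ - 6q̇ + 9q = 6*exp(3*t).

q = C1*exp(3*t) + 3*t**2*exp(3*t) + C2*t*exp(3*t)

Characteristic equation r² - 6r + 9 = 0 has discriminant (-6)² - 4·(9) = 0, so r = 3 is a repeated root.
Hence q_h = (C1 + C2*t)*exp(3*t).
Since exp(3*t) solves the homogeneous equation (r = 3 is a root of multiplicity 2), multiply the trial by t^2. Try q_p = A*t^2*exp(3*t). Substituting into the equation and dividing by exp(3*t) gives A = 3, so q_p = 3*t^2*exp(3*t).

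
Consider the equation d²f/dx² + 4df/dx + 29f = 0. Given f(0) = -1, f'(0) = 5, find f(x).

Characteristic equation r² + 4r + 29 = 0 has discriminant (4)² - 4·(29) = -100 < 0, so r = -2 ± 5i.
Hence f_h = C1*cos(5*x)*exp(-2*x) + C2*exp(-2*x)*sin(5*x).
Apply the initial conditions: f(0) = C1 = -1 and f'(0) = -2*C1 + 5*C2 = 5. Solving gives C1 = -1, C2 = 3/5.

f = -cos(5*x)*exp(-2*x) + 3*exp(-2*x)*sin(5*x)/5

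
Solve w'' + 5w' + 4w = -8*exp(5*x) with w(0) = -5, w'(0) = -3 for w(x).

w = -65*exp(-x)/9 - 4*exp(5*x)/27 + 64*exp(-4*x)/27

Characteristic equation r² + 5r + 4 = 0 factors as (r + 4)(r + 1) = 0, so r = -4, -1.
Hence w_h = C1*exp(-4*x) + C2*exp(-x).
Try w_p = A*exp(5*x). Substituting into the equation and dividing by exp(5*x) gives A = -4/27, so w_p = -4*exp(5*x)/27.
General solution: w = -4*exp(5*x)/27 + C1*exp(-4*x) + C2*exp(-x).
Apply the initial conditions: w(0) = -4/27 + C1 + C2 = -5 and w'(0) = -20/27 - C2 - 4*C1 = -3. Solving gives C1 = 64/27, C2 = -65/9.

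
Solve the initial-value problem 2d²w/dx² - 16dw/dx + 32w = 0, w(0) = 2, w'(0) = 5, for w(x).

Divide through by 2: w'' - 8w' + 16w = 0.
Characteristic equation r² - 8r + 16 = 0 has discriminant (-8)² - 4·(16) = 0, so r = 4 is a repeated root.
Hence w_h = (C1 + C2*x)*exp(4*x).
Apply the initial conditions: w(0) = C1 = 2 and w'(0) = C2 + 4*C1 = 5. Solving gives C1 = 2, C2 = -3.

w = 2*exp(4*x) - 3*x*exp(4*x)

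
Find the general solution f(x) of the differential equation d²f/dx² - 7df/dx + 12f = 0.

Characteristic equation r² - 7r + 12 = 0 factors as (r - 3)(r - 4) = 0, so r = 3, 4.
Hence f_h = C1*exp(3*x) + C2*exp(4*x).

f = C1*exp(3*x) + C2*exp(4*x)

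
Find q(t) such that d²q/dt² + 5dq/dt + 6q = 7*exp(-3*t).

Characteristic equation r² + 5r + 6 = 0 factors as (r + 2)(r + 3) = 0, so r = -2, -3.
Hence q_h = C1*exp(-2*t) + C2*exp(-3*t).
Since exp(-3*t) solves the homogeneous equation (r = -3 is a root of multiplicity 1), multiply the trial by t. Try q_p = A*t*exp(-3*t). Substituting into the equation and dividing by exp(-3*t) gives A = -7, so q_p = -7*t*exp(-3*t).

q = C1*exp(-2*t) + C2*exp(-3*t) - 7*t*exp(-3*t)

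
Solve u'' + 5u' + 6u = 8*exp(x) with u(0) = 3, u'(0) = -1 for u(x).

u = -3*exp(-3*x) + 2*exp(x)/3 + 16*exp(-2*x)/3

Characteristic equation r² + 5r + 6 = 0 factors as (r + 2)(r + 3) = 0, so r = -2, -3.
Hence u_h = C1*exp(-2*x) + C2*exp(-3*x).
Try u_p = A*exp(x). Substituting into the equation and dividing by exp(x) gives A = 2/3, so u_p = 2*exp(x)/3.
General solution: u = 2*exp(x)/3 + C1*exp(-2*x) + C2*exp(-3*x).
Apply the initial conditions: u(0) = 2/3 + C1 + C2 = 3 and u'(0) = 2/3 - 3*C2 - 2*C1 = -1. Solving gives C1 = 16/3, C2 = -3.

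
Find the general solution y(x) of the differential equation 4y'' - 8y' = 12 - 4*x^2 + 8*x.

Divide through by 4: y'' - 2y' = 3 - x^2 + 2*x.
Characteristic equation r² - 2r = 0 factors as (r - 2)r = 0, so r = 2, 0.
Hence y_h = C1*exp(2*x) + C2.
Since 0 is a characteristic root (multiplicity 1), multiply the polynomial trial by x: try y_p = x*(A0 + A1*x + A2*x^2). Substituting and matching coefficients of each power of x gives A0 = -7/4, A1 = -1/4, A2 = 1/6, so y_p = -7*x/4 - x^2/4 + x^3/6.

y = C2 - 7*x/4 - x**2/4 + x**3/6 + C1*exp(2*x)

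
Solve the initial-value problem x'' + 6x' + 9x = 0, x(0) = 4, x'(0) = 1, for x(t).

Characteristic equation r² + 6r + 9 = 0 has discriminant (6)² - 4·(9) = 0, so r = -3 is a repeated root.
Hence x_h = (C1 + C2*t)*exp(-3*t).
Apply the initial conditions: x(0) = C1 = 4 and x'(0) = C2 - 3*C1 = 1. Solving gives C1 = 4, C2 = 13.

x = 4*exp(-3*t) + 13*t*exp(-3*t)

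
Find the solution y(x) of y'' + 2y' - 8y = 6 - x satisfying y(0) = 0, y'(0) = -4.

y = -23/32 - 5*exp(2*x)/24 + x/8 + 89*exp(-4*x)/96

Characteristic equation r² + 2r - 8 = 0 factors as (r + 4)(r - 2) = 0, so r = -4, 2.
Hence y_h = C1*exp(-4*x) + C2*exp(2*x).
For the particular solution try y_p = A0 + A1*x. Substituting and matching coefficients of each power of x gives A0 = -23/32, A1 = 1/8, so y_p = -23/32 + x/8.
General solution: y = -23/32 + x/8 + C1*exp(-4*x) + C2*exp(2*x).
Apply the initial conditions: y(0) = -23/32 + C1 + C2 = 0 and y'(0) = 1/8 - 4*C1 + 2*C2 = -4. Solving gives C1 = 89/96, C2 = -5/24.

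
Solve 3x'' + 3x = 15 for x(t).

Divide through by 3: x'' + x = 5.
Characteristic equation r² + 1 = 0 has discriminant (0)² - 4·(1) = -4 < 0, so r = ± i.
Hence x_h = C1*cos(t) + C2*sin(t).
For the particular solution try x_p = A0. Substituting and matching coefficients of each power of t gives A0 = 5, so x_p = 5.

x = 5 + C1*cos(t) + C2*sin(t)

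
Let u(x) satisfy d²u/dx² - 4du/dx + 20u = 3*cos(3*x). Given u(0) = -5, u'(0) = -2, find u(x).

Characteristic equation r² - 4r + 20 = 0 has discriminant (-4)² - 4·(20) = -64 < 0, so r = 2 ± 4i.
Hence u_h = C1*cos(4*x)*exp(2*x) + C2*exp(2*x)*sin(4*x).
Try u_p = A*cos(3*x) + B*sin(3*x). Substituting and equating the coefficients of cos(3x) and sin(3x) gives A = 33/265, B = -36/265, so u_p = -36*sin(3*x)/265 + 33*cos(3*x)/265.
General solution: u = -36*sin(3*x)/265 + 33*cos(3*x)/265 + C1*cos(4*x)*exp(2*x) + C2*exp(2*x)*sin(4*x).
Apply the initial conditions: u(0) = 33/265 + C1 = -5 and u'(0) = -108/265 + 2*C1 + 4*C2 = -2. Solving gives C1 = -1358/265, C2 = 1147/530.

u = -36*sin(3*x)/265 + 33*cos(3*x)/265 - 1358*cos(4*x)*exp(2*x)/265 + 1147*exp(2*x)*sin(4*x)/530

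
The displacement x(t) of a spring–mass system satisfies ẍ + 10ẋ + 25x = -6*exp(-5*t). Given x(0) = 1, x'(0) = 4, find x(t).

Characteristic equation r² + 10r + 25 = 0 has discriminant (10)² - 4·(25) = 0, so r = -5 is a repeated root.
Hence x_h = (C1 + C2*t)*exp(-5*t).
Since exp(-5*t) solves the homogeneous equation (r = -5 is a root of multiplicity 2), multiply the trial by t^2. Try x_p = A*t^2*exp(-5*t). Substituting into the equation and dividing by exp(-5*t) gives A = -3, so x_p = -3*t^2*exp(-5*t).
General solution: x = C1*exp(-5*t) - 3*t^2*exp(-5*t) + C2*t*exp(-5*t).
Apply the initial conditions: x(0) = C1 = 1 and x'(0) = C2 - 5*C1 = 4. Solving gives C1 = 1, C2 = 9.

x = -3*t**2*exp(-5*t) + 9*t*exp(-5*t) + exp(-5*t)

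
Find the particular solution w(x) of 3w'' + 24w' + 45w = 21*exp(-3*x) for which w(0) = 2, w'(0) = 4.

w = -13*exp(-5*x)/4 + 21*exp(-3*x)/4 + 7*x*exp(-3*x)/2

Divide through by 3: w'' + 8w' + 15w = 7*exp(-3*x).
Characteristic equation r² + 8r + 15 = 0 factors as (r + 5)(r + 3) = 0, so r = -5, -3.
Hence w_h = C1*exp(-5*x) + C2*exp(-3*x).
Since exp(-3*x) solves the homogeneous equation (r = -3 is a root of multiplicity 1), multiply the trial by x. Try w_p = A*x*exp(-3*x). Substituting into the equation and dividing by exp(-3*x) gives A = 7/2, so w_p = 7*x*exp(-3*x)/2.
General solution: w = C1*exp(-5*x) + C2*exp(-3*x) + 7*x*exp(-3*x)/2.
Apply the initial conditions: w(0) = C1 + C2 = 2 and w'(0) = 7/2 - 5*C1 - 3*C2 = 4. Solving gives C1 = -13/4, C2 = 21/4.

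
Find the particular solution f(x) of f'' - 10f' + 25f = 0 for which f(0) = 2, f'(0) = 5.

Characteristic equation r² - 10r + 25 = 0 has discriminant (-10)² - 4·(25) = 0, so r = 5 is a repeated root.
Hence f_h = (C1 + C2*x)*exp(5*x).
Apply the initial conditions: f(0) = C1 = 2 and f'(0) = C2 + 5*C1 = 5. Solving gives C1 = 2, C2 = -5.

f = 2*exp(5*x) - 5*x*exp(5*x)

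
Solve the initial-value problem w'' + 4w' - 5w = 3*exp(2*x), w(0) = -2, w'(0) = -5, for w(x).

w = -3*exp(x) + 3*exp(2*x)/7 + 4*exp(-5*x)/7

Characteristic equation r² + 4r - 5 = 0 factors as (r + 5)(r - 1) = 0, so r = -5, 1.
Hence w_h = C1*exp(-5*x) + C2*exp(x).
Try w_p = A*exp(2*x). Substituting into the equation and dividing by exp(2*x) gives A = 3/7, so w_p = 3*exp(2*x)/7.
General solution: w = 3*exp(2*x)/7 + C1*exp(-5*x) + C2*exp(x).
Apply the initial conditions: w(0) = 3/7 + C1 + C2 = -2 and w'(0) = 6/7 + C2 - 5*C1 = -5. Solving gives C1 = 4/7, C2 = -3.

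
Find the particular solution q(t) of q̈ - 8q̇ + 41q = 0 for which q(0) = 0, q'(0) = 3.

q = 3*exp(4*t)*sin(5*t)/5

Characteristic equation r² - 8r + 41 = 0 has discriminant (-8)² - 4·(41) = -100 < 0, so r = 4 ± 5i.
Hence q_h = C1*cos(5*t)*exp(4*t) + C2*exp(4*t)*sin(5*t).
Apply the initial conditions: q(0) = C1 = 0 and q'(0) = 4*C1 + 5*C2 = 3. Solving gives C1 = 0, C2 = 3/5.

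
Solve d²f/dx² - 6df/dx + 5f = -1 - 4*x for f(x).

f = -29/25 - 4*x/5 + C1*exp(x) + C2*exp(5*x)

Characteristic equation r² - 6r + 5 = 0 factors as (r - 1)(r - 5) = 0, so r = 1, 5.
Hence f_h = C1*exp(x) + C2*exp(5*x).
For the particular solution try f_p = A0 + A1*x. Substituting and matching coefficients of each power of x gives A0 = -29/25, A1 = -4/5, so f_p = -29/25 - 4*x/5.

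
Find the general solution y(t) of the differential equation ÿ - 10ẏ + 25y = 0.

y = C1*exp(5*t) + C2*t*exp(5*t)

Characteristic equation r² - 10r + 25 = 0 has discriminant (-10)² - 4·(25) = 0, so r = 5 is a repeated root.
Hence y_h = (C1 + C2*t)*exp(5*t).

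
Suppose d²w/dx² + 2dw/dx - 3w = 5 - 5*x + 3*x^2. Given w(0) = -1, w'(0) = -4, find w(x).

Characteristic equation r² + 2r - 3 = 0 factors as (r - 1)(r + 3) = 0, so r = 1, -3.
Hence w_h = C1*exp(x) + C2*exp(-3*x).
For the particular solution try w_p = A0 + A1*x + A2*x^2. Substituting and matching coefficients of each power of x gives A0 = -19/9, A1 = 1/3, A2 = -1, so w_p = -19/9 - x^2 + x/3.
General solution: w = -19/9 - x^2 + x/3 + C1*exp(x) + C2*exp(-3*x).
Apply the initial conditions: w(0) = -19/9 + C1 + C2 = -1 and w'(0) = 1/3 + C1 - 3*C2 = -4. Solving gives C1 = -1/4, C2 = 49/36.

w = -19/9 - x**2 - exp(x)/4 + x/3 + 49*exp(-3*x)/36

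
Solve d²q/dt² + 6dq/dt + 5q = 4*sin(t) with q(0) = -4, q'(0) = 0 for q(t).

q = -9*exp(-t)/2 - 6*cos(t)/13 + 4*sin(t)/13 + 25*exp(-5*t)/26

Characteristic equation r² + 6r + 5 = 0 factors as (r + 1)(r + 5) = 0, so r = -1, -5.
Hence q_h = C1*exp(-t) + C2*exp(-5*t).
Try q_p = A*cos(t) + B*sin(t). Substituting and equating the coefficients of cos(t) and sin(t) gives A = -6/13, B = 4/13, so q_p = -6*cos(t)/13 + 4*sin(t)/13.
General solution: q = -6*cos(t)/13 + 4*sin(t)/13 + C1*exp(-t) + C2*exp(-5*t).
Apply the initial conditions: q(0) = -6/13 + C1 + C2 = -4 and q'(0) = 4/13 - C1 - 5*C2 = 0. Solving gives C1 = -9/2, C2 = 25/26.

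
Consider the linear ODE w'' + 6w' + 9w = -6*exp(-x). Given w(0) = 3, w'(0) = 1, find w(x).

w = -3*exp(-x)/2 + 9*exp(-3*x)/2 + 13*x*exp(-3*x)

Characteristic equation r² + 6r + 9 = 0 has discriminant (6)² - 4·(9) = 0, so r = -3 is a repeated root.
Hence w_h = (C1 + C2*x)*exp(-3*x).
Try w_p = A*exp(-x). Substituting into the equation and dividing by exp(-x) gives A = -3/2, so w_p = -3*exp(-x)/2.
General solution: w = -3*exp(-x)/2 + C1*exp(-3*x) + C2*x*exp(-3*x).
Apply the initial conditions: w(0) = -3/2 + C1 = 3 and w'(0) = 3/2 + C2 - 3*C1 = 1. Solving gives C1 = 9/2, C2 = 13.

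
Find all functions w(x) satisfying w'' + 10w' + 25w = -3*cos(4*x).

Characteristic equation r² + 10r + 25 = 0 has discriminant (10)² - 4·(25) = 0, so r = -5 is a repeated root.
Hence w_h = (C1 + C2*x)*exp(-5*x).
Try w_p = A*cos(4*x) + B*sin(4*x). Substituting and equating the coefficients of cos(4x) and sin(4x) gives A = -27/1681, B = -120/1681, so w_p = -120*sin(4*x)/1681 - 27*cos(4*x)/1681.

w = -120*sin(4*x)/1681 - 27*cos(4*x)/1681 + C1*exp(-5*x) + C2*x*exp(-5*x)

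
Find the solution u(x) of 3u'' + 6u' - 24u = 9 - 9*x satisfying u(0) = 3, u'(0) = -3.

Divide through by 3: u'' + 2u' - 8u = 3 - 3*x.
Characteristic equation r² + 2r - 8 = 0 factors as (r + 4)(r - 2) = 0, so r = -4, 2.
Hence u_h = C1*exp(-4*x) + C2*exp(2*x).
For the particular solution try u_p = A0 + A1*x. Substituting and matching coefficients of each power of x gives A0 = -9/32, A1 = 3/8, so u_p = -9/32 + 3*x/8.
General solution: u = -9/32 + 3*x/8 + C1*exp(-4*x) + C2*exp(2*x).
Apply the initial conditions: u(0) = -9/32 + C1 + C2 = 3 and u'(0) = 3/8 - 4*C1 + 2*C2 = -3. Solving gives C1 = 53/32, C2 = 13/8.

u = -9/32 + 3*x/8 + 13*exp(2*x)/8 + 53*exp(-4*x)/32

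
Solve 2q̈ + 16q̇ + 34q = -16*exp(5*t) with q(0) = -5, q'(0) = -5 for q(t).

q = -4*exp(5*t)/41 - 989*exp(-4*t)*sin(t)/41 - 201*cos(t)*exp(-4*t)/41

Divide through by 2: q'' + 8q' + 17q = -8*exp(5*t).
Characteristic equation r² + 8r + 17 = 0 has discriminant (8)² - 4·(17) = -4 < 0, so r = -4 ± i.
Hence q_h = C1*cos(t)*exp(-4*t) + C2*exp(-4*t)*sin(t).
Try q_p = A*exp(5*t). Substituting into the equation and dividing by exp(5*t) gives A = -4/41, so q_p = -4*exp(5*t)/41.
General solution: q = -4*exp(5*t)/41 + C1*cos(t)*exp(-4*t) + C2*exp(-4*t)*sin(t).
Apply the initial conditions: q(0) = -4/41 + C1 = -5 and q'(0) = -20/41 + C2 - 4*C1 = -5. Solving gives C1 = -201/41, C2 = -989/41.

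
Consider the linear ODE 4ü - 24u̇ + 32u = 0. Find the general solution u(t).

u = C1*exp(4*t) + C2*exp(2*t)

Divide through by 4: u'' - 6u' + 8u = 0.
Characteristic equation r² - 6r + 8 = 0 factors as (r - 4)(r - 2) = 0, so r = 4, 2.
Hence u_h = C1*exp(4*t) + C2*exp(2*t).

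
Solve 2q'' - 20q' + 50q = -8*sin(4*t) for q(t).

q = -160*cos(4*t)/1681 - 36*sin(4*t)/1681 + C1*exp(5*t) + C2*t*exp(5*t)

Divide through by 2: q'' - 10q' + 25q = -4*sin(4*t).
Characteristic equation r² - 10r + 25 = 0 has discriminant (-10)² - 4·(25) = 0, so r = 5 is a repeated root.
Hence q_h = (C1 + C2*t)*exp(5*t).
Try q_p = A*cos(4*t) + B*sin(4*t). Substituting and equating the coefficients of cos(4t) and sin(4t) gives A = -160/1681, B = -36/1681, so q_p = -160*cos(4*t)/1681 - 36*sin(4*t)/1681.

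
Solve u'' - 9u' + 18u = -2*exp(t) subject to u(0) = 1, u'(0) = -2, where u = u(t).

Characteristic equation r² - 9r + 18 = 0 factors as (r - 6)(r - 3) = 0, so r = 6, 3.
Hence u_h = C1*exp(6*t) + C2*exp(3*t).
Try u_p = A*exp(t). Substituting into the equation and dividing by exp(t) gives A = -1/5, so u_p = -exp(t)/5.
General solution: u = -exp(t)/5 + C1*exp(6*t) + C2*exp(3*t).
Apply the initial conditions: u(0) = -1/5 + C1 + C2 = 1 and u'(0) = -1/5 + 3*C2 + 6*C1 = -2. Solving gives C1 = -9/5, C2 = 3.

u = 3*exp(3*t) - 9*exp(6*t)/5 - exp(t)/5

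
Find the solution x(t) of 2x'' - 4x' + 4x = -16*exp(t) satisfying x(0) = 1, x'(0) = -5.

Divide through by 2: x'' - 2x' + 2x = -8*exp(t).
Characteristic equation r² - 2r + 2 = 0 has discriminant (-2)² - 4·(2) = -4 < 0, so r = 1 ± i.
Hence x_h = C1*cos(t)*exp(t) + C2*exp(t)*sin(t).
Try x_p = A*exp(t). Substituting into the equation and dividing by exp(t) gives A = -8, so x_p = -8*exp(t).
General solution: x = -8*exp(t) + C1*cos(t)*exp(t) + C2*exp(t)*sin(t).
Apply the initial conditions: x(0) = -8 + C1 = 1 and x'(0) = -8 + C1 + C2 = -5. Solving gives C1 = 9, C2 = -6.

x = -8*exp(t) - 6*exp(t)*sin(t) + 9*cos(t)*exp(t)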